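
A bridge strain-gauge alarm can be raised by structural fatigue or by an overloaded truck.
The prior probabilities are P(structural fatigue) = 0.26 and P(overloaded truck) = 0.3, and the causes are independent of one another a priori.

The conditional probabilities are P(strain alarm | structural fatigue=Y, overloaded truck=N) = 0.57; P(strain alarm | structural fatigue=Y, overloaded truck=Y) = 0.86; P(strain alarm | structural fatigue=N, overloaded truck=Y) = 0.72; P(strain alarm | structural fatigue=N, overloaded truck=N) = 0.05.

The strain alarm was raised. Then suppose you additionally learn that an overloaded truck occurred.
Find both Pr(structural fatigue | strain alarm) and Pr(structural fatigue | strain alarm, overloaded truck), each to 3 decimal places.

Pr(structural fatigue | strain alarm) ≈ 0.479; Pr(structural fatigue | strain alarm, overloaded truck) ≈ 0.296

P(strain alarm) = 0.05*0.74*0.7 + 0.72*0.74*0.3 + 0.57*0.26*0.7 + 0.86*0.26*0.3 = 0.025900 + 0.159840 + 0.103740 + 0.067080 = 0.356560
Of this, 0.170820 comes from 0.103740 + 0.067080 (the structural fatigue=true cases).
Hence the posterior is 0.170820/0.356560 ≈ 0.479.

Now condition on the additional information:
For the numerator, keep only structural fatigue=true terms: 0.86×0.26 = 0.223600
The normalizing constant is 0.72×0.74 + 0.86×0.26 = 0.756400
Posterior = 0.223600 / 0.756400 ≈ 0.296
This is intercausal reasoning (explaining away): once overloaded truck accounts for the strain alarm, structural fatigue becomes less likely.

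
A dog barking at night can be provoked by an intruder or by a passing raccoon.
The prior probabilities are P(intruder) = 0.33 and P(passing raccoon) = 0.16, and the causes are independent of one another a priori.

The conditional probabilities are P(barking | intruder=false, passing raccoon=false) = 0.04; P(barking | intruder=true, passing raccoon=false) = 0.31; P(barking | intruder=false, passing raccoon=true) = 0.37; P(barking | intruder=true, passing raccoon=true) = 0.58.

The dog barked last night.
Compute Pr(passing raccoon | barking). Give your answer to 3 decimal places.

Pr(passing raccoon | barking) ≈ 0.393

Enumerate the 4 (intruder, passing raccoon) configurations and weight by the priors:
  P(barking) = 0.04×0.67×0.84 + 0.37×0.67×0.16 + 0.31×0.33×0.84 + 0.58×0.33×0.16
        = 0.022512 + 0.039664 + 0.085932 + 0.030624 = 0.178732
Configurations with passing raccoon contribute 0.070288, so
  P(passing raccoon | barking) = 0.070288 / 0.178732 ≈ 0.393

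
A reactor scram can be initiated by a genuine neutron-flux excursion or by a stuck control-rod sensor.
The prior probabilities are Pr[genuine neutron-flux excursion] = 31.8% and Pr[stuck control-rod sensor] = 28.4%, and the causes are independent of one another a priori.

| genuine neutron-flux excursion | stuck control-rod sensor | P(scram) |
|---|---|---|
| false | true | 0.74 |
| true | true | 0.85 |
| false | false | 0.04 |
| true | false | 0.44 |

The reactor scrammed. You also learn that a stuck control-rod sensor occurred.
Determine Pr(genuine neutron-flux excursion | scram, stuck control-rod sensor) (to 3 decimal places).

Pr(genuine neutron-flux excursion | scram, stuck control-rod sensor) ≈ 0.349

P(scram | stuck control-rod sensor) = 0.74×0.682 + 0.85×0.318 = 0.504680 + 0.270300 = 0.774980
Of this, 0.270300 comes from 0.85×0.318 (the genuine neutron-flux excursion=true cases).
P(genuine neutron-flux excursion | scram, stuck control-rod sensor) = 0.270300 / 0.774980 ≈ 0.349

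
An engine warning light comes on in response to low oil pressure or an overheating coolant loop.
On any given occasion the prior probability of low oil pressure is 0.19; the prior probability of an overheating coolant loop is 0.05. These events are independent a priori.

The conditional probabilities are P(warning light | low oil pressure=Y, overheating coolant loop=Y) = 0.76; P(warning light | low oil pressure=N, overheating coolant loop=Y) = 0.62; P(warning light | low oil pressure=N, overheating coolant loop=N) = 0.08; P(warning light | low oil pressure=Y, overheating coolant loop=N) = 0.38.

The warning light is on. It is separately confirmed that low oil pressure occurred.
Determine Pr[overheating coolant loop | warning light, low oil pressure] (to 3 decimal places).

P(warning light | low oil pressure) = 0.38·0.95 + 0.76·0.05 = 0.361000 + 0.038000 = 0.399000
Of this, 0.038000 comes from 0.76·0.05 (the overheating coolant loop=true cases).
Hence the posterior is 0.038000/0.399000 ≈ 0.095.

Pr[overheating coolant loop | warning light, low oil pressure] ≈ 0.095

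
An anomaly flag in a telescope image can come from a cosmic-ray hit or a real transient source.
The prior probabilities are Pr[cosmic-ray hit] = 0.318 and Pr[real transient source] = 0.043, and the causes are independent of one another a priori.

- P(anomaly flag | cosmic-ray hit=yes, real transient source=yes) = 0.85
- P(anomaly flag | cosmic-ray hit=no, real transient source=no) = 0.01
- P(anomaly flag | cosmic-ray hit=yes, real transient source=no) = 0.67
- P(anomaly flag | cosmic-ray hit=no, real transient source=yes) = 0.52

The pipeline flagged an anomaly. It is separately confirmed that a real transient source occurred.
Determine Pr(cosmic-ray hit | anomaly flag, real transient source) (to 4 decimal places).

Weight on cosmic-ray hit=true, given the evidence: 0.85·0.318 = 0.270300
Normalizer over all consistent configurations: 0.52·0.682 + 0.85·0.318 = 0.624940
P(cosmic-ray hit | anomaly flag, real transient source) = 0.270300/0.624940 ≈ 0.4325

Pr(cosmic-ray hit | anomaly flag, real transient source) ≈ 0.4325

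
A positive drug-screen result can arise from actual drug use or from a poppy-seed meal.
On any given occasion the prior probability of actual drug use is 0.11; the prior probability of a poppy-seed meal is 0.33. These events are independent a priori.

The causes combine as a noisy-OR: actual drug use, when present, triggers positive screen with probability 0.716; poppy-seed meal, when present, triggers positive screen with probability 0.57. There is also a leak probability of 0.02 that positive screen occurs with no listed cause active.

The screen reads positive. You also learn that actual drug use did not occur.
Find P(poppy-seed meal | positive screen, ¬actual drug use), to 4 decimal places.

P(poppy-seed meal | positive screen, ¬actual drug use) ≈ 0.9344

Under noisy-OR, P(positive screen | causes) = 1 − (1−0.02)·∏(1−qᵢ) over the active causes.
P(positive screen | ¬actual drug use) = 0.02×0.67 + 0.5786×0.33 = 0.013400 + 0.190938 = 0.204338
Of this, 0.190938 comes from 0.5786×0.33 (the poppy-seed meal=true cases).
Hence the posterior is 0.190938/0.204338 ≈ 0.9344.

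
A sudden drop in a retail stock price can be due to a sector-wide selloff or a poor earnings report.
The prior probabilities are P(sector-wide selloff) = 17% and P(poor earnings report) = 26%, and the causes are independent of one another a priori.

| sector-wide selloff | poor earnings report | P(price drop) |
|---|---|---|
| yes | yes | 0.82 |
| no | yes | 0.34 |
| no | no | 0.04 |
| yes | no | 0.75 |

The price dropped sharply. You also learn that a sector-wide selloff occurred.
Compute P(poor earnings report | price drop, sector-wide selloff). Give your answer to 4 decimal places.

P(poor earnings report | price drop, sector-wide selloff) ≈ 0.2775

Enumerate both values of poor earnings report and weight by the priors:
  P(price drop | sector-wide selloff) = 0.75·0.74 + 0.82·0.26
        = 0.555000 + 0.213200 = 0.768200
The terms with poor earnings report present sum to 0.213200, so
  P(poor earnings report | price drop, sector-wide selloff) = 0.213200 / 0.768200 ≈ 0.2775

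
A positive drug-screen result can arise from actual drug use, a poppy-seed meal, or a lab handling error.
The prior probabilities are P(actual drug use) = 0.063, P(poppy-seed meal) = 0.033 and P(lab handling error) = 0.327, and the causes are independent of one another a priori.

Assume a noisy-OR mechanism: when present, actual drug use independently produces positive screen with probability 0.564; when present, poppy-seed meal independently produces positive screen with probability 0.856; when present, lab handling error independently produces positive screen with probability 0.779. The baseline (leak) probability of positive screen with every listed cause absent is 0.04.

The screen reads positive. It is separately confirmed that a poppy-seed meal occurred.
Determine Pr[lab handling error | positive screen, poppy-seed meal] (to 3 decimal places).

Under noisy-OR, P(positive screen | causes) = 1 − (1−0.04)·∏(1−qᵢ) over the active causes.
Enumerate the 4 (actual drug use, lab handling error) configurations and weight by the priors:
  P(positive screen | poppy-seed meal) = 0.86176*0.937*0.673 + 0.969449*0.937*0.327 + 0.939727*0.063*0.673 + 0.98668*0.063*0.327
        = 0.543427 + 0.297038 + 0.039843 + 0.020327 = 0.900635
The terms with lab handling error present sum to 0.317365, so
  P(lab handling error | positive screen, poppy-seed meal) = 0.317365 / 0.900635 ≈ 0.352

Pr[lab handling error | positive screen, poppy-seed meal] ≈ 0.352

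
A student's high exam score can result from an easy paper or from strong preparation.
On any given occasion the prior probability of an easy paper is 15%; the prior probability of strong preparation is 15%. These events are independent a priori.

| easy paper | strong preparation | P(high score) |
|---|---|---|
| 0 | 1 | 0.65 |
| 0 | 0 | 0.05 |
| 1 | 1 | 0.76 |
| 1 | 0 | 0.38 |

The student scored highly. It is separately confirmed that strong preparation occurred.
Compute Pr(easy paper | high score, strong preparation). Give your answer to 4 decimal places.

Pr(easy paper | high score, strong preparation) ≈ 0.1710

Weight on easy paper=true, given the evidence: 0.76*0.15 = 0.114000
The normalizing constant is 0.65*0.85 + 0.76*0.15 = 0.666500
Posterior = 0.114000 / 0.666500 ≈ 0.1710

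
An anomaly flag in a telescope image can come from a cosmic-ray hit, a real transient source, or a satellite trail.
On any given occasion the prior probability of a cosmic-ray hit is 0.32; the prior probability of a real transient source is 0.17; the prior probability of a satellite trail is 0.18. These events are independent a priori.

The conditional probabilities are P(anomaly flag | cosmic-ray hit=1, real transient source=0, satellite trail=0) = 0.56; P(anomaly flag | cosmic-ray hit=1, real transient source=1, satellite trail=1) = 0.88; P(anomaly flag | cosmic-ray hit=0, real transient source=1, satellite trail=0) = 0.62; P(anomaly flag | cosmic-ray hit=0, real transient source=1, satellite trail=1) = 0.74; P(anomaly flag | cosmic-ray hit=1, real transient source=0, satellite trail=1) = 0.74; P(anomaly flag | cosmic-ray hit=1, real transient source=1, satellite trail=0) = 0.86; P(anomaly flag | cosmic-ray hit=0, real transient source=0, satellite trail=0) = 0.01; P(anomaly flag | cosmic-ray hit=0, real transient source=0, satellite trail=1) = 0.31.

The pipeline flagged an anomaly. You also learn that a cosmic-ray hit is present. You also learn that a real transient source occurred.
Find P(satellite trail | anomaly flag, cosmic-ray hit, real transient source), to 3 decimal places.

Enumerate both values of satellite trail and weight by the priors:
  P(anomaly flag | cosmic-ray hit, real transient source) = 0.86×0.82 + 0.88×0.18
        = 0.705200 + 0.158400 = 0.863600
Keeping only the satellite trail-present terms gives 0.158400, so
  P(satellite trail | anomaly flag, cosmic-ray hit, real transient source) = 0.158400 / 0.863600 ≈ 0.183

P(satellite trail | anomaly flag, cosmic-ray hit, real transient source) ≈ 0.183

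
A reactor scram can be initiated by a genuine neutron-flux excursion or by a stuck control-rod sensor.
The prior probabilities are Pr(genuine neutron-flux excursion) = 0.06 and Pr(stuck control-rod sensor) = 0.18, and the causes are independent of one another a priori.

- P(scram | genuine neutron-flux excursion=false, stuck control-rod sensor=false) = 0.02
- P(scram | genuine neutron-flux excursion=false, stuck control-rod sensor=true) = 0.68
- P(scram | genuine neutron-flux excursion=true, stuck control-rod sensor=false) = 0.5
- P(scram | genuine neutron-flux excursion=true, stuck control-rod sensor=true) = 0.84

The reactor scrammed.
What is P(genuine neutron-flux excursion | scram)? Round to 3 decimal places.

Sum P(scram|·) weighted by the priors over the 4 (genuine neutron-flux excursion, stuck control-rod sensor) configurations:
  P(scram) = 0.02*0.94*0.82 + 0.68*0.94*0.18 + 0.5*0.06*0.82 + 0.84*0.06*0.18
        = 0.015416 + 0.115056 + 0.024600 + 0.009072 = 0.164144
Configurations with genuine neutron-flux excursion contribute 0.033672, so
  P(genuine neutron-flux excursion | scram) = 0.033672 / 0.164144 ≈ 0.205

P(genuine neutron-flux excursion | scram) ≈ 0.205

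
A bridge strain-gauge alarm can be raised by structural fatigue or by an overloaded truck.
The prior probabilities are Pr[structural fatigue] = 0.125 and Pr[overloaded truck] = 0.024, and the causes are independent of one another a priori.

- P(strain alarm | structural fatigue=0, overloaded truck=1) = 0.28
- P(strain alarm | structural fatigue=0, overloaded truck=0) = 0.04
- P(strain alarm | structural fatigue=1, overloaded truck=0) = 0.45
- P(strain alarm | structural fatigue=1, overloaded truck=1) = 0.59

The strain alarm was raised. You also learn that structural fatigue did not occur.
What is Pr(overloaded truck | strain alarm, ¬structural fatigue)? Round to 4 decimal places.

Pr(overloaded truck | strain alarm, ¬structural fatigue) ≈ 0.1469

By total probability over both values of overloaded truck:
  P(strain alarm | ¬structural fatigue) = 0.04×0.976 + 0.28×0.024
        = 0.039040 + 0.006720 = 0.045760
The terms with overloaded truck present sum to 0.006720, so
  P(overloaded truck | strain alarm, ¬structural fatigue) = 0.006720 / 0.045760 ≈ 0.1469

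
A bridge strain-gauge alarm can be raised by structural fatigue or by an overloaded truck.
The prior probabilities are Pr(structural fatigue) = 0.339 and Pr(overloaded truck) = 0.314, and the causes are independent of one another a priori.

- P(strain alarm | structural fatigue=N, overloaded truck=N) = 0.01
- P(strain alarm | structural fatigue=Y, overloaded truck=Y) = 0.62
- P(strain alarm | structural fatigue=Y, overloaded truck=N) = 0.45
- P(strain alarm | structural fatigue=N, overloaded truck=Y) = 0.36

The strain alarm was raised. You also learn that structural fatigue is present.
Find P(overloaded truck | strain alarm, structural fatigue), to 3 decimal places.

P(overloaded truck | strain alarm, structural fatigue) ≈ 0.387

Sum P(strain alarm|·) weighted by the priors over both values of overloaded truck:
  P(strain alarm | structural fatigue) = 0.45·0.686 + 0.62·0.314
        = 0.308700 + 0.194680 = 0.503380
Keeping only the overloaded truck-present terms gives 0.194680, so
  P(overloaded truck | strain alarm, structural fatigue) = 0.194680 / 0.503380 ≈ 0.387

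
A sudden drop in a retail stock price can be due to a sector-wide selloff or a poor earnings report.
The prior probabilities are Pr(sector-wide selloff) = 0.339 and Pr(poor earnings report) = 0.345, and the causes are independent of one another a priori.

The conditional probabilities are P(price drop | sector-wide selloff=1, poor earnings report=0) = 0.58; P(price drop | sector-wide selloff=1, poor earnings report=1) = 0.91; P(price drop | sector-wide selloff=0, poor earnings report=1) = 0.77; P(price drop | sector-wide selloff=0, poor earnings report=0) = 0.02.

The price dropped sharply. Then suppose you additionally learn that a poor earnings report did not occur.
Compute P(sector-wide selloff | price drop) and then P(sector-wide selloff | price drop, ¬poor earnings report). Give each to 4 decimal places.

P(sector-wide selloff | price drop) ≈ 0.5607; P(sector-wide selloff | price drop, ¬poor earnings report) ≈ 0.9370

P(price drop) = 0.02*0.661*0.655 + 0.77*0.661*0.345 + 0.58*0.339*0.655 + 0.91*0.339*0.345 = 0.008659 + 0.175595 + 0.128786 + 0.106429 = 0.419469
The sector-wide selloff-present share is 0.128786 + 0.106429 = 0.235215.
P(sector-wide selloff | price drop) = 0.235215 / 0.419469 ≈ 0.5607

Now also conditioning on poor earnings report≠true:
Weight on sector-wide selloff=true, given the evidence: 0.58·0.339 = 0.196620
Denominator P(price drop | ¬poor earnings report): 0.02·0.661 + 0.58·0.339 = 0.209840
Posterior = 0.196620 / 0.209840 ≈ 0.9370
With poor earnings report excluded, sector-wide selloff must carry more of the explanatory weight for the price drop.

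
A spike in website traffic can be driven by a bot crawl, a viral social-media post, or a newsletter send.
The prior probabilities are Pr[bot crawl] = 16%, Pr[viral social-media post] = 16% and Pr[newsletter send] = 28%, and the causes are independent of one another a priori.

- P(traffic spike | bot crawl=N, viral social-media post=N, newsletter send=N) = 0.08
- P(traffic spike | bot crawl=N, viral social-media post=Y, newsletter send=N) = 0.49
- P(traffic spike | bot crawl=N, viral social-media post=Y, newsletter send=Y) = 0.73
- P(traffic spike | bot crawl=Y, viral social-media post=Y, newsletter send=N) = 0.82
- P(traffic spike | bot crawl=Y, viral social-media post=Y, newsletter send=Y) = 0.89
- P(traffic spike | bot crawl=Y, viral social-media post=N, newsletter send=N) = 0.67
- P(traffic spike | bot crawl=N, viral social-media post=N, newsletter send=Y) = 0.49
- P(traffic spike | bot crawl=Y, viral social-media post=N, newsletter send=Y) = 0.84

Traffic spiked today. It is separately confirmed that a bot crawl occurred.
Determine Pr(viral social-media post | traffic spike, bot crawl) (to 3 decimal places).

Pr(viral social-media post | traffic spike, bot crawl) ≈ 0.182

Weight on viral social-media post=true, given the evidence: 0.094464 + 0.039872 = 0.134336
Normalizer over all consistent configurations: 0.67*0.84*0.72 + 0.84*0.84*0.28 + 0.82*0.16*0.72 + 0.89*0.16*0.28 = 0.737120
Posterior = 0.134336 / 0.737120 ≈ 0.182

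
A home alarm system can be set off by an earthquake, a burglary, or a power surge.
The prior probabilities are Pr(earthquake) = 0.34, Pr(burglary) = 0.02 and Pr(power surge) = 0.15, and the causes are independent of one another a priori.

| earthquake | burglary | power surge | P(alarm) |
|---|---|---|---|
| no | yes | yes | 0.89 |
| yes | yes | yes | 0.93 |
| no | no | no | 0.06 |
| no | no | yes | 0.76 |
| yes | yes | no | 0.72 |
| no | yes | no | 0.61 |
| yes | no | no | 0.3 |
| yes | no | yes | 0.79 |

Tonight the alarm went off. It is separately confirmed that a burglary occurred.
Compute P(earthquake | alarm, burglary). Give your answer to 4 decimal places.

P(alarm | burglary) = 0.61*0.66*0.85 + 0.89*0.66*0.15 + 0.72*0.34*0.85 + 0.93*0.34*0.15 = 0.342210 + 0.088110 + 0.208080 + 0.047430 = 0.685830
The earthquake-present share is 0.208080 + 0.047430 = 0.255510.
So P(earthquake | alarm, burglary) = 0.255510/0.685830 ≈ 0.3726.

P(earthquake | alarm, burglary) ≈ 0.3726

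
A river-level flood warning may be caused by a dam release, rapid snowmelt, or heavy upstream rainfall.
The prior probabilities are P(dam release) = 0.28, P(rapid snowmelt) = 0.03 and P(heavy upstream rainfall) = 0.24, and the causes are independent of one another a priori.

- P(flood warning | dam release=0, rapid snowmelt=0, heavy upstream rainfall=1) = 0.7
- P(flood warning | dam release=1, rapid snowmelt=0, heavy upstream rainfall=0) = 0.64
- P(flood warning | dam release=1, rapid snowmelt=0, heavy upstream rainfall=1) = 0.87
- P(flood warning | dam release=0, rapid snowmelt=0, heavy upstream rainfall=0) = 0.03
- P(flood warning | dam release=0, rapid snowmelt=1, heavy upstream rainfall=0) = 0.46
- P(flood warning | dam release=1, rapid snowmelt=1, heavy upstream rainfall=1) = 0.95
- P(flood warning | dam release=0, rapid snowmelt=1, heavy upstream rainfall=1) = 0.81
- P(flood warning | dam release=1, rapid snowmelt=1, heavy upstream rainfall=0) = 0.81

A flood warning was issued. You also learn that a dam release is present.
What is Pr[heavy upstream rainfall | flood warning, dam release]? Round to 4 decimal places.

For the numerator, keep only heavy upstream rainfall=true terms: 0.202536 + 0.006840 = 0.209376
The normalizing constant is 0.64·0.97·0.76 + 0.87·0.97·0.24 + 0.81·0.03·0.76 + 0.95·0.03·0.24 = 0.699652
Posterior = 0.209376 / 0.699652 ≈ 0.2993

Pr[heavy upstream rainfall | flood warning, dam release] ≈ 0.2993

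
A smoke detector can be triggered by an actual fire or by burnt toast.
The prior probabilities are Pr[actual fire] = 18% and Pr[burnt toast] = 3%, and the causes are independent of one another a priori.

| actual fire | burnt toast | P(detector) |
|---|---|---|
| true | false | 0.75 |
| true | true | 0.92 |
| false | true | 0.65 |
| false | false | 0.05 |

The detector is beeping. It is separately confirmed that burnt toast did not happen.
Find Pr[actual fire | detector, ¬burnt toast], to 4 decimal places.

Pr[actual fire | detector, ¬burnt toast] ≈ 0.7670

P(detector | ¬burnt toast) = 0.05×0.82 + 0.75×0.18 = 0.041000 + 0.135000 = 0.176000
Of this, 0.135000 comes from 0.75×0.18 (the actual fire=true cases).
So P(actual fire | detector, ¬burnt toast) = 0.135000/0.176000 ≈ 0.7670.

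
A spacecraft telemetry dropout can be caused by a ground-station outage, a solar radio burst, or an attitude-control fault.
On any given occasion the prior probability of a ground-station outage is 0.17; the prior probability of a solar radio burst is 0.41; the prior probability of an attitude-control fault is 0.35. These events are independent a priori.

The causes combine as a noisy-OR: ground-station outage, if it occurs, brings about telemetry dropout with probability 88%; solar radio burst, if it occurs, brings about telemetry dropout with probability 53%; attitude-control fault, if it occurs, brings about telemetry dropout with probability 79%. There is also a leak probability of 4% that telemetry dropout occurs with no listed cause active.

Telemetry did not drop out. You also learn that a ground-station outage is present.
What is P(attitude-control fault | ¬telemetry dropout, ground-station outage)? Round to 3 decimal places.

Under noisy-OR, P(telemetry dropout | causes) = 1 − (1−0.04)·∏(1−qᵢ) over the active causes.
Weight on attitude-control fault=true, given the evidence: 0.004996 + 0.001632 = 0.006628
The normalizing constant is 0.1152·0.59·0.65 + 0.024192·0.59·0.35 + 0.054144·0.41·0.65 + 0.01137·0.41·0.35 = 0.065236
Posterior = 0.006628 / 0.065236 ≈ 0.102

P(attitude-control fault | ¬telemetry dropout, ground-station outage) ≈ 0.102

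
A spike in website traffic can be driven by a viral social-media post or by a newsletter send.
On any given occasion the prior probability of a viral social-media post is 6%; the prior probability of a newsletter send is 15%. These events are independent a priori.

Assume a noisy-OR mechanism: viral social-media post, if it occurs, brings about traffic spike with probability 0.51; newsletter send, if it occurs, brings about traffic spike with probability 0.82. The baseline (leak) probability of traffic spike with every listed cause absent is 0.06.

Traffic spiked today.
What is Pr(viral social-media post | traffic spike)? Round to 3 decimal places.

Under noisy-OR, P(traffic spike | causes) = 1 − (1−0.06)·∏(1−qᵢ) over the active causes.
P(traffic spike) = 0.06*0.94*0.85 + 0.8308*0.94*0.15 + 0.5394*0.06*0.85 + 0.917092*0.06*0.15 = 0.047940 + 0.117143 + 0.027509 + 0.008254 = 0.200846
The viral social-media post-present share is 0.027509 + 0.008254 = 0.035763.
Hence the posterior is 0.035763/0.200846 ≈ 0.178.

Pr(viral social-media post | traffic spike) ≈ 0.178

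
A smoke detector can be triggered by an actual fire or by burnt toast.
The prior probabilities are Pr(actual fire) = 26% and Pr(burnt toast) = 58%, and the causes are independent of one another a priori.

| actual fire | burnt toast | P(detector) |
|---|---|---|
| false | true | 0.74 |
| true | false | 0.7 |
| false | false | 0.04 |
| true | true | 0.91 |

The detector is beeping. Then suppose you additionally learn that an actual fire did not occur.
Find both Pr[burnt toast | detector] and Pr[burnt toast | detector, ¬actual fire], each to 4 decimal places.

Pr[burnt toast | detector] ≈ 0.8365; Pr[burnt toast | detector, ¬actual fire] ≈ 0.9623

By total probability over the 4 (actual fire, burnt toast) configurations:
  P(detector) = 0.04×0.74×0.42 + 0.74×0.74×0.58 + 0.7×0.26×0.42 + 0.91×0.26×0.58
        = 0.012432 + 0.317608 + 0.076440 + 0.137228 = 0.543708
The terms with burnt toast present sum to 0.454836, so
  P(burnt toast | detector) = 0.454836 / 0.543708 ≈ 0.8365

Now condition on the additional information:
P(detector | ¬actual fire) = 0.04·0.42 + 0.74·0.58 = 0.016800 + 0.429200 = 0.446000
Of this, 0.429200 comes from 0.74·0.58 (the burnt toast=true cases).
P(burnt toast | detector, ¬actual fire) = 0.429200 / 0.446000 ≈ 0.9623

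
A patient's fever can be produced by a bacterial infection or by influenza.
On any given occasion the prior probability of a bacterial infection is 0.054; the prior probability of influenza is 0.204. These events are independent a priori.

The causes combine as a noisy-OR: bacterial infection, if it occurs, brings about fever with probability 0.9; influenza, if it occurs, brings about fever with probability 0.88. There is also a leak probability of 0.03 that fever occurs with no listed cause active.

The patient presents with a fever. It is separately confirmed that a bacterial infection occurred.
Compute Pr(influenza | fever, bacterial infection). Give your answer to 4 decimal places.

Pr(influenza | fever, bacterial infection) ≈ 0.2191

Under noisy-OR, P(fever | causes) = 1 − (1−0.03)·∏(1−qᵢ) over the active causes.
P(fever | bacterial infection) = 0.903*0.796 + 0.98836*0.204 = 0.718788 + 0.201625 = 0.920413
The influenza-present share is 0.98836*0.204 = 0.201625.
P(influenza | fever, bacterial infection) = 0.201625 / 0.920413 ≈ 0.2191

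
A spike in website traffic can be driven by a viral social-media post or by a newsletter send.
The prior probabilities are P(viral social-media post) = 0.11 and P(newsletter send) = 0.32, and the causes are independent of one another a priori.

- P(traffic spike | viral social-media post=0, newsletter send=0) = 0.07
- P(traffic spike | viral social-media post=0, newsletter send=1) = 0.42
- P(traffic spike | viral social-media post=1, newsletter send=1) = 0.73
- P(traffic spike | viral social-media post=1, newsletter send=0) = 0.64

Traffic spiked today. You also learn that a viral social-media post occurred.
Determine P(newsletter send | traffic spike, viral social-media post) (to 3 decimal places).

For the numerator, keep only newsletter send=true terms: 0.73·0.32 = 0.233600
The normalizing constant is 0.64·0.68 + 0.73·0.32 = 0.668800
Posterior = 0.233600 / 0.668800 ≈ 0.349

P(newsletter send | traffic spike, viral social-media post) ≈ 0.349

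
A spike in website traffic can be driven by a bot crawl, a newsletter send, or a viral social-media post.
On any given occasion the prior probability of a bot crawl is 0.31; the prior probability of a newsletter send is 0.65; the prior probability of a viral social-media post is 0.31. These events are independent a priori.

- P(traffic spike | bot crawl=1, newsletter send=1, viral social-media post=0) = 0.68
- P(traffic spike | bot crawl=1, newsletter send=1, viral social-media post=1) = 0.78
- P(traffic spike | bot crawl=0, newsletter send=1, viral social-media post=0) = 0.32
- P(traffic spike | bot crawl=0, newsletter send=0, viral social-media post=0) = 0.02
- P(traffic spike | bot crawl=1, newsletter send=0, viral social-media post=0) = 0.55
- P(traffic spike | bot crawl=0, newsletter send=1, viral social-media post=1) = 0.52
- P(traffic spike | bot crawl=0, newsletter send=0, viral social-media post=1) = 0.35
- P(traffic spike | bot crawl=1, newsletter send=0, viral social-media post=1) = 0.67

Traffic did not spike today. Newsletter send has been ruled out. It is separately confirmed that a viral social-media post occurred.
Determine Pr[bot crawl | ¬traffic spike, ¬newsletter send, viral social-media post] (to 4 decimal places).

Pr[bot crawl | ¬traffic spike, ¬newsletter send, viral social-media post] ≈ 0.1857

For the numerator, keep only bot crawl=true terms: 0.33×0.31 = 0.102300
Denominator P(¬traffic spike | ¬newsletter send, viral social-media post): 0.65×0.69 + 0.33×0.31 = 0.550800
P(bot crawl | ¬traffic spike, ¬newsletter send, viral social-media post) = 0.102300/0.550800 ≈ 0.1857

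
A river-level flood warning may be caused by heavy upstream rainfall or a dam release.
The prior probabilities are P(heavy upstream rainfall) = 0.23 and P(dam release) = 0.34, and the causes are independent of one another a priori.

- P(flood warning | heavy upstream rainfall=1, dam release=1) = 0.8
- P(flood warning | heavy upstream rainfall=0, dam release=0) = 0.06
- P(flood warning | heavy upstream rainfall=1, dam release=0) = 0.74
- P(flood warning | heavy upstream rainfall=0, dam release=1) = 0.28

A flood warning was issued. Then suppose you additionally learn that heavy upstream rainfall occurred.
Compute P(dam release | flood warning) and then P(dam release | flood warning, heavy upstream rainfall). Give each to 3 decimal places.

P(dam release | flood warning) ≈ 0.488; P(dam release | flood warning, heavy upstream rainfall) ≈ 0.358

P(flood warning) = 0.06·0.77·0.66 + 0.28·0.77·0.34 + 0.74·0.23·0.66 + 0.8·0.23·0.34 = 0.030492 + 0.073304 + 0.112332 + 0.062560 = 0.278688
The dam release-present share is 0.073304 + 0.062560 = 0.135864.
P(dam release | flood warning) = 0.135864 / 0.278688 ≈ 0.488

Now also conditioning on heavy upstream rainfall=true:
P(flood warning | heavy upstream rainfall) = 0.74*0.66 + 0.8*0.34 = 0.488400 + 0.272000 = 0.760400
Of this, 0.272000 comes from 0.8*0.34 (the dam release=true cases).
Hence the posterior is 0.272000/0.760400 ≈ 0.358.
The drop from 0.488 to 0.358 is the explaining-away (discounting) effect.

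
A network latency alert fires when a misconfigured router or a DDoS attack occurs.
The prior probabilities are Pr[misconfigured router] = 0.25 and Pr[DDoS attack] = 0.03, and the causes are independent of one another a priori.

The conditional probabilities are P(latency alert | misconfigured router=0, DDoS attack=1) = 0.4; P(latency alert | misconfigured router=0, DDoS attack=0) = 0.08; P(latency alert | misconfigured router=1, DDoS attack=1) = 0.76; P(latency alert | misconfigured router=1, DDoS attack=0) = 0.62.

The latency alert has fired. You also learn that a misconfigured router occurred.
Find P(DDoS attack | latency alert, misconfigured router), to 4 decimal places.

For the numerator, keep only DDoS attack=true terms: 0.76*0.03 = 0.022800
Denominator P(latency alert | misconfigured router): 0.62*0.97 + 0.76*0.03 = 0.624200
P(DDoS attack | latency alert, misconfigured router) = 0.022800/0.624200 ≈ 0.0365

P(DDoS attack | latency alert, misconfigured router) ≈ 0.0365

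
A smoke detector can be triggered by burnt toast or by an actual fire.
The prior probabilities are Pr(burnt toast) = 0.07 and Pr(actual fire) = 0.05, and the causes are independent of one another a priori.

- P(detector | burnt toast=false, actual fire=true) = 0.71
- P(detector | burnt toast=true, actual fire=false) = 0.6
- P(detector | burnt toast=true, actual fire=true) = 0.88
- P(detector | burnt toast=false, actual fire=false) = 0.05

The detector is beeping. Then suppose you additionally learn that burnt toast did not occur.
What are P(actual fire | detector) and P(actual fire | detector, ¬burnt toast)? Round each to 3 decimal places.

P(actual fire | detector) ≈ 0.300; P(actual fire | detector, ¬burnt toast) ≈ 0.428

For the numerator, keep only actual fire=true terms: 0.033015 + 0.003080 = 0.036095
Normalizer over all consistent configurations: 0.05*0.93*0.95 + 0.71*0.93*0.05 + 0.6*0.07*0.95 + 0.88*0.07*0.05 = 0.120170
Posterior = 0.036095 / 0.120170 ≈ 0.300

Now condition on the additional information:
For the numerator, keep only actual fire=true terms: 0.71×0.05 = 0.035500
Normalizer over all consistent configurations: 0.05×0.95 + 0.71×0.05 = 0.083000
P(actual fire | detector, ¬burnt toast) = 0.035500/0.083000 ≈ 0.428
Ruling out burnt toast raises the posterior on actual fire — the flip side of explaining away.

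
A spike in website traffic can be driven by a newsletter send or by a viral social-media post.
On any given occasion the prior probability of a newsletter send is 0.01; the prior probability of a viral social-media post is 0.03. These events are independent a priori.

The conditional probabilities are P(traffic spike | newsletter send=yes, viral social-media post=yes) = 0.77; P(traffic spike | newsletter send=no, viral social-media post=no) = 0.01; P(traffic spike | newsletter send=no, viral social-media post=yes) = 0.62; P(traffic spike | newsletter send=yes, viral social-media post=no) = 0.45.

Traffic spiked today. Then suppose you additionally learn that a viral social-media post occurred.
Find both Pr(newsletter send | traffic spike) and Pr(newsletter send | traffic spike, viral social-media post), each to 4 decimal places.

For the numerator, keep only newsletter send=true terms: 0.004365 + 0.000231 = 0.004596
The normalizing constant is 0.01*0.99*0.97 + 0.62*0.99*0.03 + 0.45*0.01*0.97 + 0.77*0.01*0.03 = 0.032613
Posterior = 0.004596 / 0.032613 ≈ 0.1409

Now condition on the additional information:
By total probability over both values of newsletter send:
  P(traffic spike | viral social-media post) = 0.62*0.99 + 0.77*0.01
        = 0.613800 + 0.007700 = 0.621500
The terms with newsletter send present sum to 0.007700, so
  P(newsletter send | traffic spike, viral social-media post) = 0.007700 / 0.621500 ≈ 0.0124
The drop from 0.1409 to 0.0124 is the explaining-away (discounting) effect.

Pr(newsletter send | traffic spike) ≈ 0.1409; Pr(newsletter send | traffic spike, viral social-media post) ≈ 0.0124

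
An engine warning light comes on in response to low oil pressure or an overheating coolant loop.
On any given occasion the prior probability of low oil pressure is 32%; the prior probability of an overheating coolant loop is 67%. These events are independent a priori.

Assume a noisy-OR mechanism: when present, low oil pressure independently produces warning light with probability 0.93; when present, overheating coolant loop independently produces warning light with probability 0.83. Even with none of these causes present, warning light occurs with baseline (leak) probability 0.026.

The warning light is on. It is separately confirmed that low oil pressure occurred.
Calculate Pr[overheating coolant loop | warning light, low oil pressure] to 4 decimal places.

Under noisy-OR, P(warning light | causes) = 1 − (1−0.026)·∏(1−qᵢ) over the active causes.
P(warning light | low oil pressure) = 0.93182×0.33 + 0.988409×0.67 = 0.307501 + 0.662234 = 0.969735
Of this, 0.662234 comes from 0.988409×0.67 (the overheating coolant loop=true cases).
Hence the posterior is 0.662234/0.969735 ≈ 0.6829.

Pr[overheating coolant loop | warning light, low oil pressure] ≈ 0.6829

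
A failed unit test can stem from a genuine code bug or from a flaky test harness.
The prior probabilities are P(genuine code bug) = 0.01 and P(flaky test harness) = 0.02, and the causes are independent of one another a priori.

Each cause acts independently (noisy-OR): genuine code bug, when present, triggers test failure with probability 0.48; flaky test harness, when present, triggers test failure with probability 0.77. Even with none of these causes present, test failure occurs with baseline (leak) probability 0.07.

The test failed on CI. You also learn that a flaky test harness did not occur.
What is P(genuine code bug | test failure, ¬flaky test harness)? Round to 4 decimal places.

Under noisy-OR, P(test failure | causes) = 1 − (1−0.07)·∏(1−qᵢ) over the active causes.
By total probability over both values of genuine code bug:
  P(test failure | ¬flaky test harness) = 0.07×0.99 + 0.5164×0.01
        = 0.069300 + 0.005164 = 0.074464
The terms with genuine code bug present sum to 0.005164, so
  P(genuine code bug | test failure, ¬flaky test harness) = 0.005164 / 0.074464 ≈ 0.0693

P(genuine code bug | test failure, ¬flaky test harness) ≈ 0.0693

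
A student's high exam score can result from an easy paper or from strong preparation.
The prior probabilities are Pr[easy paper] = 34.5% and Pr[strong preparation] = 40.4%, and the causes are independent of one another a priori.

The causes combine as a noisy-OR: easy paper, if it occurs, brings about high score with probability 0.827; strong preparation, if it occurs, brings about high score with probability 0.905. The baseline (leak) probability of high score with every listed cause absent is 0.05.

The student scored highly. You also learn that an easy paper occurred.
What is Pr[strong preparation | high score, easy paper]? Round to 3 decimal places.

Pr[strong preparation | high score, easy paper] ≈ 0.444

Under noisy-OR, P(high score | causes) = 1 − (1−0.05)·∏(1−qᵢ) over the active causes.
For the numerator, keep only strong preparation=true terms: 0.984387·0.404 = 0.397692
The normalizing constant is 0.83565·0.596 + 0.984387·0.404 = 0.895739
P(strong preparation | high score, easy paper) = 0.397692/0.895739 ≈ 0.444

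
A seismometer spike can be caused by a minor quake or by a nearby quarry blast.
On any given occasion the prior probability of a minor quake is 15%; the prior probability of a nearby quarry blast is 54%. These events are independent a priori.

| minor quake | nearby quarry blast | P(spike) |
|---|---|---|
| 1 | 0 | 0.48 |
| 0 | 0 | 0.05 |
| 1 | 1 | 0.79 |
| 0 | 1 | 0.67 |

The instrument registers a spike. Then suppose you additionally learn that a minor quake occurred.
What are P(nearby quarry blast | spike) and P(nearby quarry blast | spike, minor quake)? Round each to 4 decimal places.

Numerator (weight on configurations with nearby quarry blast): 0.307530 + 0.063990 = 0.371520
The normalizing constant is 0.05×0.85×0.46 + 0.67×0.85×0.54 + 0.48×0.15×0.46 + 0.79×0.15×0.54 = 0.424190
Posterior = 0.371520 / 0.424190 ≈ 0.8758

Now also conditioning on minor quake=true:
Weight on nearby quarry blast=true, given the evidence: 0.79*0.54 = 0.426600
Normalizer over all consistent configurations: 0.48*0.46 + 0.79*0.54 = 0.647400
Posterior = 0.426600 / 0.647400 ≈ 0.6589
Conditioning on minor quake lowers the posterior on nearby quarry blast: the classic explaining-away effect in a common-effect structure.

P(nearby quarry blast | spike) ≈ 0.8758; P(nearby quarry blast | spike, minor quake) ≈ 0.6589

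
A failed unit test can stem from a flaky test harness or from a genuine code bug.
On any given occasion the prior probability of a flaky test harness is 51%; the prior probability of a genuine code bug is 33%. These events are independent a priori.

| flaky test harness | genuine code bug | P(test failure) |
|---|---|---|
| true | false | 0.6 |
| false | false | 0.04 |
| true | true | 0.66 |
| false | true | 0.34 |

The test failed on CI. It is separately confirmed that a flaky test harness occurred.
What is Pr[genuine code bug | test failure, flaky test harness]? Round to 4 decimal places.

Pr[genuine code bug | test failure, flaky test harness] ≈ 0.3514

Weight on genuine code bug=true, given the evidence: 0.66*0.33 = 0.217800
Denominator P(test failure | flaky test harness): 0.6*0.67 + 0.66*0.33 = 0.619800
P(genuine code bug | test failure, flaky test harness) = 0.217800/0.619800 ≈ 0.3514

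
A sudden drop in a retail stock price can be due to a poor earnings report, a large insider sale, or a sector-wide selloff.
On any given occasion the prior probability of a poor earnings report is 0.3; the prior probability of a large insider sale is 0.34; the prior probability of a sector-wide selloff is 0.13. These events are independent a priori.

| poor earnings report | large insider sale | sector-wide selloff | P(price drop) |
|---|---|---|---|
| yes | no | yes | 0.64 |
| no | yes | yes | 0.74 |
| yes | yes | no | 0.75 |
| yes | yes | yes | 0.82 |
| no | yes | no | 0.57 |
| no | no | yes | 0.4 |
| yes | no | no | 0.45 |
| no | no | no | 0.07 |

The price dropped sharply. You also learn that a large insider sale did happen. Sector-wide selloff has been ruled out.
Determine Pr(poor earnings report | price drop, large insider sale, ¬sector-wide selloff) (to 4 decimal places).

Pr(poor earnings report | price drop, large insider sale, ¬sector-wide selloff) ≈ 0.3606

Numerator (weight on configurations with poor earnings report): 0.75×0.3 = 0.225000
The normalizing constant is 0.57×0.7 + 0.75×0.3 = 0.624000
P(poor earnings report | price drop, large insider sale, ¬sector-wide selloff) = 0.225000/0.624000 ≈ 0.3606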